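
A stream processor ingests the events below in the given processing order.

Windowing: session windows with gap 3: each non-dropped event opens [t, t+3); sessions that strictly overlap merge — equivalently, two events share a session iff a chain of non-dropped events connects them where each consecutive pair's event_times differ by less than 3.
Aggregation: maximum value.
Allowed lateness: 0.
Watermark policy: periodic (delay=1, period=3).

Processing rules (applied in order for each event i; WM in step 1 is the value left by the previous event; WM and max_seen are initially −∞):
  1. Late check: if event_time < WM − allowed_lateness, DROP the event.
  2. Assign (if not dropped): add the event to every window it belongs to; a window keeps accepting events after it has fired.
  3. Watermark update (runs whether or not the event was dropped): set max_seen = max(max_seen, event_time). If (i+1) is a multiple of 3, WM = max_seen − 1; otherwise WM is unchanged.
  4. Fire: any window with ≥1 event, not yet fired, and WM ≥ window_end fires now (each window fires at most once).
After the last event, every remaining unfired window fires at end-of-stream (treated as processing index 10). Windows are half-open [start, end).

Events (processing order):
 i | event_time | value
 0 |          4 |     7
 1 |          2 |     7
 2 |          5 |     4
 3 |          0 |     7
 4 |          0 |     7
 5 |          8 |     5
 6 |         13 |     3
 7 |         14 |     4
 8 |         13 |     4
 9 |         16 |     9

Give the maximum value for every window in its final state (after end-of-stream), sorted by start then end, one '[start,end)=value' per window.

[2,8)=7 [8,11)=5 [13,19)=9

i=0 t=4 v=7: → [4,7); WM=−∞
i=1 t=2 v=7: → [2,7); WM=−∞
i=2 t=5 v=4: → [2,8); WM=4
i=3 t=0 v=7: DROP (t<4-0); WM=4
i=4 t=0 v=7: DROP (t<4-0); WM=4
i=5 t=8 v=5: → [8,11); WM=7
i=6 t=13 v=3: → [13,16); WM=7
i=7 t=14 v=4: → [13,17); WM=7
i=8 t=13 v=4: → [13,17); WM=13
i=9 t=16 v=9: → [13,19); WM=13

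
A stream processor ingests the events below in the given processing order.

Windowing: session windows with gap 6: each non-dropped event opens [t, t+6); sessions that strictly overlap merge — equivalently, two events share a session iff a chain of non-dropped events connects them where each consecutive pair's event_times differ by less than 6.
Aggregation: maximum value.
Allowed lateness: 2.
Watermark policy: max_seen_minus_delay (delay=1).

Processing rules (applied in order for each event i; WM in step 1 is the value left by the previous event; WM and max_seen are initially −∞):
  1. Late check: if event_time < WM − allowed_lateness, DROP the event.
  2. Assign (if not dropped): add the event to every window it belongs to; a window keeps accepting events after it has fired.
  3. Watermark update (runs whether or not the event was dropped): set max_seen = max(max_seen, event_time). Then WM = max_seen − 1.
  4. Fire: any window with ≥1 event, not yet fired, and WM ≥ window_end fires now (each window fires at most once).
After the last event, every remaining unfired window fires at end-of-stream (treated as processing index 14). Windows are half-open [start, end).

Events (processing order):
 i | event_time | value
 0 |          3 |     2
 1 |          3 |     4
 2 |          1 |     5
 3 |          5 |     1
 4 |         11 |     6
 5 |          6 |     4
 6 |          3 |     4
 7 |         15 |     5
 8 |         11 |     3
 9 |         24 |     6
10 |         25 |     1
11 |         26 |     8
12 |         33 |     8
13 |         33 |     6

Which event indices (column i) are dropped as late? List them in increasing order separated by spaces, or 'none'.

5 6 8

i=0 t=3 v=2: → [3,9); WM=2
i=1 t=3 v=4: → [3,9); WM=2
i=2 t=1 v=5: → [1,9); WM=2
i=3 t=5 v=1: → [1,11); WM=4
i=4 t=11 v=6: → [11,17); WM=10
i=5 t=6 v=4: DROP (t<10-2); WM=10
i=6 t=3 v=4: DROP (t<10-2); WM=10
i=7 t=15 v=5: → [11,21); WM=14
i=8 t=11 v=3: DROP (t<14-2); WM=14
i=9 t=24 v=6: → [24,30); WM=23
i=10 t=25 v=1: → [24,31); WM=24
i=11 t=26 v=8: → [24,32); WM=25
i=12 t=33 v=8: → [33,39); WM=32
i=13 t=33 v=6: → [33,39); WM=32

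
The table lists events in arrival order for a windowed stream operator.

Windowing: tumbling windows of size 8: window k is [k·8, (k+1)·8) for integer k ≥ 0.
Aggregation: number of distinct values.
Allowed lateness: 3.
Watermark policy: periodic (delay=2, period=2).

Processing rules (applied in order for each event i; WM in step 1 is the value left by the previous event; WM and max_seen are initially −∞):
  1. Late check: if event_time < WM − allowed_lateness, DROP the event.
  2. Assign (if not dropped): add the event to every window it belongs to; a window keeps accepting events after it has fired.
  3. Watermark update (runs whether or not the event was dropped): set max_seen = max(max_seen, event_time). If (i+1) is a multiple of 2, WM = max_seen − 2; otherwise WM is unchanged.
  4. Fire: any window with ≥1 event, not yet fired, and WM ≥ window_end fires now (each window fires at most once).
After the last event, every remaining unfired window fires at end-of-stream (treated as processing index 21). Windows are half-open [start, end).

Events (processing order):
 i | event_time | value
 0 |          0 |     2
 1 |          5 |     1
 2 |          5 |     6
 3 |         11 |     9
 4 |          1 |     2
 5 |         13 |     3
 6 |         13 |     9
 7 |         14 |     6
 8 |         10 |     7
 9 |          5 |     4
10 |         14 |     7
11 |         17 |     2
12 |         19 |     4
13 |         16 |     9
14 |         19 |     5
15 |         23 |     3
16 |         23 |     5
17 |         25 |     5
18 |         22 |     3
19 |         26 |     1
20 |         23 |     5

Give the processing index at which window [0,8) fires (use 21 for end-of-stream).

i=0 t=0 v=2: → [0,8); WM=−∞
i=1 t=5 v=1: → [0,8); WM=3
i=2 t=5 v=6: → [0,8); WM=3
i=3 t=11 v=9: → [8,16); WM=9; [0,8) fires=3
i=4 t=1 v=2: DROP (t<9-3); WM=9
i=5 t=13 v=3: → [8,16); WM=11
i=6 t=13 v=9: → [8,16); WM=11
i=7 t=14 v=6: → [8,16); WM=12
i=8 t=10 v=7: → [8,16); WM=12
i=9 t=5 v=4: DROP (t<12-3); WM=12
i=10 t=14 v=7: → [8,16); WM=12
i=11 t=17 v=2: → [16,24); WM=15
i=12 t=19 v=4: → [16,24); WM=15
i=13 t=16 v=9: → [16,24); WM=17; [8,16) fires=4
i=14 t=19 v=5: → [16,24); WM=17
i=15 t=23 v=3: → [16,24); WM=21
i=16 t=23 v=5: → [16,24); WM=21
i=17 t=25 v=5: → [24,32); WM=23
i=18 t=22 v=3: → [16,24); WM=23
i=19 t=26 v=1: → [24,32); WM=24; [16,24) fires=5
i=20 t=23 v=5: → [16,24); WM=24

3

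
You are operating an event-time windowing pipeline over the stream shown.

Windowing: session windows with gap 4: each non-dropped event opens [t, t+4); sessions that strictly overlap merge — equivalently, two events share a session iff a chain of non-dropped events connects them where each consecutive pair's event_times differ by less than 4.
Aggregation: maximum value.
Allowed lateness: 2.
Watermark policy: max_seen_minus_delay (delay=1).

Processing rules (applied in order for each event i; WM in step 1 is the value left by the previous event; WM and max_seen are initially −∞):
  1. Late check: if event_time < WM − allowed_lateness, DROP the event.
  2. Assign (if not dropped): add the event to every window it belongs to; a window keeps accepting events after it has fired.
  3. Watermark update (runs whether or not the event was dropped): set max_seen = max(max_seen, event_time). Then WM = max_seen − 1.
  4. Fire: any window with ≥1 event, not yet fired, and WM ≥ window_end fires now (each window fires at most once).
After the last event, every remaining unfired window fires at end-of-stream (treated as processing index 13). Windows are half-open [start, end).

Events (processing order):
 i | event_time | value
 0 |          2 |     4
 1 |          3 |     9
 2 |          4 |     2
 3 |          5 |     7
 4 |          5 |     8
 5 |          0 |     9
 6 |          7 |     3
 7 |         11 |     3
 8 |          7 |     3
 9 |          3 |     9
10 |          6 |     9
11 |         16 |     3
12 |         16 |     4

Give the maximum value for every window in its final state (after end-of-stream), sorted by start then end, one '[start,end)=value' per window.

[2,11)=9 [11,15)=3 [16,20)=4

i=0 t=2 v=4: → [2,6); WM=1
i=1 t=3 v=9: → [2,7); WM=2
i=2 t=4 v=2: → [2,8); WM=3
i=3 t=5 v=7: → [2,9); WM=4
i=4 t=5 v=8: → [2,9); WM=4
i=5 t=0 v=9: DROP (t<4-2); WM=4
i=6 t=7 v=3: → [2,11); WM=6
i=7 t=11 v=3: → [11,15); WM=10
i=8 t=7 v=3: DROP (t<10-2); WM=10
i=9 t=3 v=9: DROP (t<10-2); WM=10
i=10 t=6 v=9: DROP (t<10-2); WM=10
i=11 t=16 v=3: → [16,20); WM=15
i=12 t=16 v=4: → [16,20); WM=15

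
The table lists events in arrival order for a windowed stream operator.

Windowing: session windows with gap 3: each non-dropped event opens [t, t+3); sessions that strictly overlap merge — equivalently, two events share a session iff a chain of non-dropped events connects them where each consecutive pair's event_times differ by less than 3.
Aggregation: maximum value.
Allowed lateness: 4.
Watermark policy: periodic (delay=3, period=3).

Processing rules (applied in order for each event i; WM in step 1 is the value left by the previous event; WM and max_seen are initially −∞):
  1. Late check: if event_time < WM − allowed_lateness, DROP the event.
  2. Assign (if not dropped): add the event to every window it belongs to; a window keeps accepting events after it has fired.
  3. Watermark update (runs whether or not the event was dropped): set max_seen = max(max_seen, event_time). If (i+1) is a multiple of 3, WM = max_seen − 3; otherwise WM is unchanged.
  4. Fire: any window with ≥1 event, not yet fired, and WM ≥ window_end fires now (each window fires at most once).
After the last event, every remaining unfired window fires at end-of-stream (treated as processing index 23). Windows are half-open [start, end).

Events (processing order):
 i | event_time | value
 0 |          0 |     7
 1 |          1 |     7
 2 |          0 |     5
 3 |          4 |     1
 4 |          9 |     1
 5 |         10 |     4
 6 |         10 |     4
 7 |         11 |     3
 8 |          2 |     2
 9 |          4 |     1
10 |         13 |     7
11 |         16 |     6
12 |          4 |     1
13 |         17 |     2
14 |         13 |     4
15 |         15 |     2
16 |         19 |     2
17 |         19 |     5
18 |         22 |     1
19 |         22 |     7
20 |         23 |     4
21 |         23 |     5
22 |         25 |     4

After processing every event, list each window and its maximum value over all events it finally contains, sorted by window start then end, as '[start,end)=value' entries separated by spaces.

[0,4)=7 [4,7)=1 [9,22)=7 [22,28)=7

i=0 t=0 v=7: → [0,3); WM=−∞
i=1 t=1 v=7: → [0,4); WM=−∞
i=2 t=0 v=5: → [0,4); WM=-2
i=3 t=4 v=1: → [4,7); WM=-2
i=4 t=9 v=1: → [9,12); WM=-2
i=5 t=10 v=4: → [9,13); WM=7
i=6 t=10 v=4: → [9,13); WM=7
i=7 t=11 v=3: → [9,14); WM=7
i=8 t=2 v=2: DROP (t<7-4); WM=8
i=9 t=4 v=1: → [4,7); WM=8
i=10 t=13 v=7: → [9,16); WM=8
i=11 t=16 v=6: → [16,19); WM=13
i=12 t=4 v=1: DROP (t<13-4); WM=13
i=13 t=17 v=2: → [16,20); WM=13
i=14 t=13 v=4: → [9,16); WM=14
i=15 t=15 v=2: → [9,20); WM=14
i=16 t=19 v=2: → [9,22); WM=14
i=17 t=19 v=5: → [9,22); WM=16
i=18 t=22 v=1: → [22,25); WM=16
i=19 t=22 v=7: → [22,25); WM=16
i=20 t=23 v=4: → [22,26); WM=20
i=21 t=23 v=5: → [22,26); WM=20
i=22 t=25 v=4: → [22,28); WM=20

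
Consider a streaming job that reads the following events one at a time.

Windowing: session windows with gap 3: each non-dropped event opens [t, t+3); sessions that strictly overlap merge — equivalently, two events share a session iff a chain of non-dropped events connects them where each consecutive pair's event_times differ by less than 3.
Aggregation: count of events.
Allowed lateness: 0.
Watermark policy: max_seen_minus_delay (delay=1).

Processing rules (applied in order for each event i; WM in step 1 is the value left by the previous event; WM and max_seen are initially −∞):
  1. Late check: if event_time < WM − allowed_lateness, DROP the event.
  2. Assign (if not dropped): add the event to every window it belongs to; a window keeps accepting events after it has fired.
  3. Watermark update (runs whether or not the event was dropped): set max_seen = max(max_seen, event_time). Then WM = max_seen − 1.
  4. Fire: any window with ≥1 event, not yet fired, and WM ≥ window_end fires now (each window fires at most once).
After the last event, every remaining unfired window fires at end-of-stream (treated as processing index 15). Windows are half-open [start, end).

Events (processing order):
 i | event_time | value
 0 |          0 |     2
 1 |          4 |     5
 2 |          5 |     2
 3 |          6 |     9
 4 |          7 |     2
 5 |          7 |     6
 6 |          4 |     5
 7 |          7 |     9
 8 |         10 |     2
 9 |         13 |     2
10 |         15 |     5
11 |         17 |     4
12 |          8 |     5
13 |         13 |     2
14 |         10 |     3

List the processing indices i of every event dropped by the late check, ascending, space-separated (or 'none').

6 12 13 14

i=0 t=0 v=2: → [0,3); WM=-1
i=1 t=4 v=5: → [4,7); WM=3
i=2 t=5 v=2: → [4,8); WM=4
i=3 t=6 v=9: → [4,9); WM=5
i=4 t=7 v=2: → [4,10); WM=6
i=5 t=7 v=6: → [4,10); WM=6
i=6 t=4 v=5: DROP (t<6-0); WM=6
i=7 t=7 v=9: → [4,10); WM=6
i=8 t=10 v=2: → [10,13); WM=9
i=9 t=13 v=2: → [13,16); WM=12
i=10 t=15 v=5: → [13,18); WM=14
i=11 t=17 v=4: → [13,20); WM=16
i=12 t=8 v=5: DROP (t<16-0); WM=16
i=13 t=13 v=2: DROP (t<16-0); WM=16
i=14 t=10 v=3: DROP (t<16-0); WM=16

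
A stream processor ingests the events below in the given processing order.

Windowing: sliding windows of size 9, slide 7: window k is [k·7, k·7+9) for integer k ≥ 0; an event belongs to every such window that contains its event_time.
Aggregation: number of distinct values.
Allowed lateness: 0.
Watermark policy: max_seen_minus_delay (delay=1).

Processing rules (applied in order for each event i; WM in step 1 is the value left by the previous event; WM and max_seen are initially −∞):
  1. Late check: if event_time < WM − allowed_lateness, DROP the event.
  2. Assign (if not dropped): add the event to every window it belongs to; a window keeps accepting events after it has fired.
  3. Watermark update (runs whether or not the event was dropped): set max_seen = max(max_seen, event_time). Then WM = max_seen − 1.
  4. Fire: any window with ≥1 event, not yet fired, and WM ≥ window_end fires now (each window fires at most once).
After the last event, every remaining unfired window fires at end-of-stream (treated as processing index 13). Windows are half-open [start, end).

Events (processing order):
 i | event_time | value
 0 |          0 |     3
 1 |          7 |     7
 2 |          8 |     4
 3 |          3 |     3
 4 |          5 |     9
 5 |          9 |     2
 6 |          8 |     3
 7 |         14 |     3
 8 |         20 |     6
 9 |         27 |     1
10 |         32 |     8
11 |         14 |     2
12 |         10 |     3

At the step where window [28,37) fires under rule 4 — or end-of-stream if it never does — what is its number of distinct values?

1

i=0 t=0 v=3: → [0,9); WM=-1
i=1 t=7 v=7: → [7,16),[0,9); WM=6
i=2 t=8 v=4: → [7,16),[0,9); WM=7
i=3 t=3 v=3: DROP (t<7-0); WM=7
i=4 t=5 v=9: DROP (t<7-0); WM=7
i=5 t=9 v=2: → [7,16); WM=8
i=6 t=8 v=3: → [7,16),[0,9); WM=8
i=7 t=14 v=3: → [14,23),[7,16); WM=13; [0,9) fires=3
i=8 t=20 v=6: → [14,23); WM=19; [7,16) fires=4
i=9 t=27 v=1: → [21,30); WM=26; [14,23) fires=2
i=10 t=32 v=8: → [28,37); WM=31; [21,30) fires=1
i=11 t=14 v=2: DROP (t<31-0); WM=31
i=12 t=10 v=3: DROP (t<31-0); WM=31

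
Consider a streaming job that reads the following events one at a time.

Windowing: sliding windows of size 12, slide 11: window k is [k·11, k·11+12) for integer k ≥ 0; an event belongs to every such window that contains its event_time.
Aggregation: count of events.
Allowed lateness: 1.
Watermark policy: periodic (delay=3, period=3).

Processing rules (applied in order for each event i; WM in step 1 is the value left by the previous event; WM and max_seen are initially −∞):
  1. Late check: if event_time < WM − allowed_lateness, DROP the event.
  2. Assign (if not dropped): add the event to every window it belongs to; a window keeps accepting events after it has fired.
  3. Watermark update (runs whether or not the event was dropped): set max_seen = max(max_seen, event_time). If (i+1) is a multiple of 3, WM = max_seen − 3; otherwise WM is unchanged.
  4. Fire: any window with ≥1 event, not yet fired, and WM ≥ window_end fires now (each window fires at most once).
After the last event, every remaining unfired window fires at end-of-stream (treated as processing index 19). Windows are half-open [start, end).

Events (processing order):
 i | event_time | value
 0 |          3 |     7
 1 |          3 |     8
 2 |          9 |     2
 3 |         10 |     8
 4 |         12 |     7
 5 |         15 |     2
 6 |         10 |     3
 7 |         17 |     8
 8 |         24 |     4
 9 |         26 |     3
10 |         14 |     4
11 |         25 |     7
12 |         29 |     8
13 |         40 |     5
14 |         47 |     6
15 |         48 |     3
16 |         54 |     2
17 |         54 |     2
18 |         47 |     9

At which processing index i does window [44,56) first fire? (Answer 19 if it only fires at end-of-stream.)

19

i=0 t=3 v=7: → [0,12); WM=−∞
i=1 t=3 v=8: → [0,12); WM=−∞
i=2 t=9 v=2: → [0,12); WM=6
i=3 t=10 v=8: → [0,12); WM=6
i=4 t=12 v=7: → [11,23); WM=6
i=5 t=15 v=2: → [11,23); WM=12; [0,12) fires=4
i=6 t=10 v=3: DROP (t<12-1); WM=12
i=7 t=17 v=8: → [11,23); WM=12
i=8 t=24 v=4: → [22,34); WM=21
i=9 t=26 v=3: → [22,34); WM=21
i=10 t=14 v=4: DROP (t<21-1); WM=21
i=11 t=25 v=7: → [22,34); WM=23; [11,23) fires=3
i=12 t=29 v=8: → [22,34); WM=23
i=13 t=40 v=5: → [33,45); WM=23
i=14 t=47 v=6: → [44,56); WM=44; [22,34) fires=4
i=15 t=48 v=3: → [44,56); WM=44
i=16 t=54 v=2: → [44,56); WM=44
i=17 t=54 v=2: → [44,56); WM=51; [33,45) fires=1
i=18 t=47 v=9: DROP (t<51-1); WM=51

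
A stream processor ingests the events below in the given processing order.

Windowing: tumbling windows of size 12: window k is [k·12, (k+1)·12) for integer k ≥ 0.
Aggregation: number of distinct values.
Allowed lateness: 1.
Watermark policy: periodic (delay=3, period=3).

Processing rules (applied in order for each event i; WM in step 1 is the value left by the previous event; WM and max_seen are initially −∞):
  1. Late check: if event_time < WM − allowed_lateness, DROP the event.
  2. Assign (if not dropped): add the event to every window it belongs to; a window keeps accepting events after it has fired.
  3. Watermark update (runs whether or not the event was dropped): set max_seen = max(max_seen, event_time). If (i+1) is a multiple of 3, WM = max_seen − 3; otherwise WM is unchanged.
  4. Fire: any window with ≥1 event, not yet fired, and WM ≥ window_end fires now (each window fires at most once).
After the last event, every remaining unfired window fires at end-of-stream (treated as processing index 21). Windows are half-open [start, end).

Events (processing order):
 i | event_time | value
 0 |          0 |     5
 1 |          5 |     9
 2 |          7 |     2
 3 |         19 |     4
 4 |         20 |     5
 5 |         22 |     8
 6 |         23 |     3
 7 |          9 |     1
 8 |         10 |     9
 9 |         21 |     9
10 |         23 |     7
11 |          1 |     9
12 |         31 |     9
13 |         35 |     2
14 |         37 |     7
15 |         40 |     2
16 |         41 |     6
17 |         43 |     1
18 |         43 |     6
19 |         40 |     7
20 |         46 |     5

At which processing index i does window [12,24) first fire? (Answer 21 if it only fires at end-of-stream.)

i=0 t=0 v=5: → [0,12); WM=−∞
i=1 t=5 v=9: → [0,12); WM=−∞
i=2 t=7 v=2: → [0,12); WM=4
i=3 t=19 v=4: → [12,24); WM=4
i=4 t=20 v=5: → [12,24); WM=4
i=5 t=22 v=8: → [12,24); WM=19; [0,12) fires=3
i=6 t=23 v=3: → [12,24); WM=19
i=7 t=9 v=1: DROP (t<19-1); WM=19
i=8 t=10 v=9: DROP (t<19-1); WM=20
i=9 t=21 v=9: → [12,24); WM=20
i=10 t=23 v=7: → [12,24); WM=20
i=11 t=1 v=9: DROP (t<20-1); WM=20
i=12 t=31 v=9: → [24,36); WM=20
i=13 t=35 v=2: → [24,36); WM=20
i=14 t=37 v=7: → [36,48); WM=34; [12,24) fires=6
i=15 t=40 v=2: → [36,48); WM=34
i=16 t=41 v=6: → [36,48); WM=34
i=17 t=43 v=1: → [36,48); WM=40; [24,36) fires=2
i=18 t=43 v=6: → [36,48); WM=40
i=19 t=40 v=7: → [36,48); WM=40
i=20 t=46 v=5: → [36,48); WM=43

14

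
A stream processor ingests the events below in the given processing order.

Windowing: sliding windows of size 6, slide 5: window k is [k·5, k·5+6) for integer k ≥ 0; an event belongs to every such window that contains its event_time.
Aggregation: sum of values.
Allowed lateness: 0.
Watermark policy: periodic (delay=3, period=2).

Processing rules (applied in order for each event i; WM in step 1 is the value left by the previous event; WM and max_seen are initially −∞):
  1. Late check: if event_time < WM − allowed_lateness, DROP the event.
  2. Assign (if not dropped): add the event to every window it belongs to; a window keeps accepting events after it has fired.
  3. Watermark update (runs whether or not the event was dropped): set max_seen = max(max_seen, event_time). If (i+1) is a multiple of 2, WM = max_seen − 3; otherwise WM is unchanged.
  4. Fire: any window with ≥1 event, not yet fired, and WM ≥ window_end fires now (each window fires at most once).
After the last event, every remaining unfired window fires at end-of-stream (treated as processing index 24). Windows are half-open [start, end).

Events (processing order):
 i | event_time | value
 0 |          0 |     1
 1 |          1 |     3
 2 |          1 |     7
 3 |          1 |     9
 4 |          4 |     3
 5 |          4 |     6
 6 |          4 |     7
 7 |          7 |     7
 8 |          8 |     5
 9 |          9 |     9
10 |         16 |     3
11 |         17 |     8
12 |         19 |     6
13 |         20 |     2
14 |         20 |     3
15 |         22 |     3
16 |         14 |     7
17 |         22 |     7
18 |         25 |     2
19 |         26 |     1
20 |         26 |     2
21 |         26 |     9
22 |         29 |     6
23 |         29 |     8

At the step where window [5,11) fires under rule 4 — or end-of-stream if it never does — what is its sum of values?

i=0 t=0 v=1: → [0,6); WM=−∞
i=1 t=1 v=3: → [0,6); WM=-2
i=2 t=1 v=7: → [0,6); WM=-2
i=3 t=1 v=9: → [0,6); WM=-2
i=4 t=4 v=3: → [0,6); WM=-2
i=5 t=4 v=6: → [0,6); WM=1
i=6 t=4 v=7: → [0,6); WM=1
i=7 t=7 v=7: → [5,11); WM=4
i=8 t=8 v=5: → [5,11); WM=4
i=9 t=9 v=9: → [5,11); WM=6; [0,6) fires=36
i=10 t=16 v=3: → [15,21); WM=6
i=11 t=17 v=8: → [15,21); WM=14; [5,11) fires=21
i=12 t=19 v=6: → [15,21); WM=14
i=13 t=20 v=2: → [20,26),[15,21); WM=17
i=14 t=20 v=3: → [20,26),[15,21); WM=17
i=15 t=22 v=3: → [20,26); WM=19
i=16 t=14 v=7: DROP (t<19-0); WM=19
i=17 t=22 v=7: → [20,26); WM=19
i=18 t=25 v=2: → [25,31),[20,26); WM=19
i=19 t=26 v=1: → [25,31); WM=23; [15,21) fires=22
i=20 t=26 v=2: → [25,31); WM=23
i=21 t=26 v=9: → [25,31); WM=23
i=22 t=29 v=6: → [25,31); WM=23
i=23 t=29 v=8: → [25,31); WM=26; [20,26) fires=17

21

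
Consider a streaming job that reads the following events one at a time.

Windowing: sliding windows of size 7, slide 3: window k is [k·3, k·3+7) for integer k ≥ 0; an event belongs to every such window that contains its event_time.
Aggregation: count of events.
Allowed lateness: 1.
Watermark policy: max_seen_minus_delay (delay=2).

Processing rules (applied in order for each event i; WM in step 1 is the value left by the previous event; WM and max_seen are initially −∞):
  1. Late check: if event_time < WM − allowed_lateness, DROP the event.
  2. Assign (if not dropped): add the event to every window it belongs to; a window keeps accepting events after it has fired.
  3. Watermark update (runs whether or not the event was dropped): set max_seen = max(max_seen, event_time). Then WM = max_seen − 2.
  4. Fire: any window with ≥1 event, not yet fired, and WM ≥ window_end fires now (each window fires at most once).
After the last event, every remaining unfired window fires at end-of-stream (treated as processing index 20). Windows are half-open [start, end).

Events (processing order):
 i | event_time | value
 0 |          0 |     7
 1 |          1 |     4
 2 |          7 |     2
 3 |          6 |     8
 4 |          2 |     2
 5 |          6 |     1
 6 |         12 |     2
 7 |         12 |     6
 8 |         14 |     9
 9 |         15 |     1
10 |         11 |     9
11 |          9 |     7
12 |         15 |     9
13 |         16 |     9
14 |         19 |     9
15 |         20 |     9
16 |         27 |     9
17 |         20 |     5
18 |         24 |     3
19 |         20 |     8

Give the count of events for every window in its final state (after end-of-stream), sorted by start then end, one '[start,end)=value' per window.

i=0 t=0 v=7: → [0,7); WM=-2
i=1 t=1 v=4: → [0,7); WM=-1
i=2 t=7 v=2: → [6,13),[3,10); WM=5
i=3 t=6 v=8: → [6,13),[3,10),[0,7); WM=5
i=4 t=2 v=2: DROP (t<5-1); WM=5
i=5 t=6 v=1: → [6,13),[3,10),[0,7); WM=5
i=6 t=12 v=2: → [12,19),[9,16),[6,13); WM=10; [0,7) fires=4 [3,10) fires=3
i=7 t=12 v=6: → [12,19),[9,16),[6,13); WM=10
i=8 t=14 v=9: → [12,19),[9,16); WM=12
i=9 t=15 v=1: → [15,22),[12,19),[9,16); WM=13; [6,13) fires=5
i=10 t=11 v=9: DROP (t<13-1); WM=13
i=11 t=9 v=7: DROP (t<13-1); WM=13
i=12 t=15 v=9: → [15,22),[12,19),[9,16); WM=13
i=13 t=16 v=9: → [15,22),[12,19); WM=14
i=14 t=19 v=9: → [18,25),[15,22); WM=17; [9,16) fires=5
i=15 t=20 v=9: → [18,25),[15,22); WM=18
i=16 t=27 v=9: → [27,34),[24,31),[21,28); WM=25; [12,19) fires=6 [15,22) fires=5 [18,25) fires=2
i=17 t=20 v=5: DROP (t<25-1); WM=25
i=18 t=24 v=3: → [24,31),[21,28),[18,25); WM=25
i=19 t=20 v=8: DROP (t<25-1); WM=25

[0,7)=4 [3,10)=3 [6,13)=5 [9,16)=5 [12,19)=6 [15,22)=5 [18,25)=3 [21,28)=2 [24,31)=2 [27,34)=1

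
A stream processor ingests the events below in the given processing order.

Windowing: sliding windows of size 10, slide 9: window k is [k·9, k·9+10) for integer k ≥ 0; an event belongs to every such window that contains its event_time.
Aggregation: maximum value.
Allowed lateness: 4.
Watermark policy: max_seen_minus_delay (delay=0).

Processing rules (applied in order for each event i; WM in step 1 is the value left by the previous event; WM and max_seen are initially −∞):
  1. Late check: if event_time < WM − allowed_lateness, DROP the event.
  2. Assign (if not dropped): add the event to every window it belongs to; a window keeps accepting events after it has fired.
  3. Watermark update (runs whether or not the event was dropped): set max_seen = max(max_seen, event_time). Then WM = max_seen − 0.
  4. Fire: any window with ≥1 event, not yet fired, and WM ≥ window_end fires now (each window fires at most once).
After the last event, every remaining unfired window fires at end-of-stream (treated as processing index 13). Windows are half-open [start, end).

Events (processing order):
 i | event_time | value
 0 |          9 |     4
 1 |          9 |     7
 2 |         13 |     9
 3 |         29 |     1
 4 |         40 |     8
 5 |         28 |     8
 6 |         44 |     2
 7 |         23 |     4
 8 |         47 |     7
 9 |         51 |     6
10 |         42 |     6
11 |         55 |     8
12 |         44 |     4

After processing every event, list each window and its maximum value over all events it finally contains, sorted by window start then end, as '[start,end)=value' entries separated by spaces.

[0,10)=7 [9,19)=9 [27,37)=1 [36,46)=8 [45,55)=7 [54,64)=8

i=0 t=9 v=4: → [9,19),[0,10); WM=9
i=1 t=9 v=7: → [9,19),[0,10); WM=9
i=2 t=13 v=9: → [9,19); WM=13; [0,10) fires=7
i=3 t=29 v=1: → [27,37); WM=29; [9,19) fires=9
i=4 t=40 v=8: → [36,46); WM=40; [27,37) fires=1
i=5 t=28 v=8: DROP (t<40-4); WM=40
i=6 t=44 v=2: → [36,46); WM=44
i=7 t=23 v=4: DROP (t<44-4); WM=44
i=8 t=47 v=7: → [45,55); WM=47; [36,46) fires=8
i=9 t=51 v=6: → [45,55); WM=51
i=10 t=42 v=6: DROP (t<51-4); WM=51
i=11 t=55 v=8: → [54,64); WM=55; [45,55) fires=7
i=12 t=44 v=4: DROP (t<55-4); WM=55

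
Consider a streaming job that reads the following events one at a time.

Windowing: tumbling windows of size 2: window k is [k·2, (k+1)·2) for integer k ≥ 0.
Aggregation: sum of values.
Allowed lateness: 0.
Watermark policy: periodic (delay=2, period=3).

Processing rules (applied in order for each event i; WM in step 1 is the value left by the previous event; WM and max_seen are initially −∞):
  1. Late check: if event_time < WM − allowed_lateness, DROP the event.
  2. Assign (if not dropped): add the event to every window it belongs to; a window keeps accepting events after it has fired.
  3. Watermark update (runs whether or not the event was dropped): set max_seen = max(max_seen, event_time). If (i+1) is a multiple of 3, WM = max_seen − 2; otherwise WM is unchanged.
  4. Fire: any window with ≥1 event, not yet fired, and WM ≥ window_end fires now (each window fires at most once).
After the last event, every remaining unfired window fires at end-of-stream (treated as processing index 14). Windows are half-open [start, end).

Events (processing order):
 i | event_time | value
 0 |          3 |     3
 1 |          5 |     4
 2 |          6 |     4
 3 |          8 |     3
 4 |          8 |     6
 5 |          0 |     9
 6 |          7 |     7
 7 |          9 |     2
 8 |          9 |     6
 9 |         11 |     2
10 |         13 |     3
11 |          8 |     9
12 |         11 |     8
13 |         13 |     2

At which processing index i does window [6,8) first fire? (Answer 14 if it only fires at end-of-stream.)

i=0 t=3 v=3: → [2,4); WM=−∞
i=1 t=5 v=4: → [4,6); WM=−∞
i=2 t=6 v=4: → [6,8); WM=4; [2,4) fires=3
i=3 t=8 v=3: → [8,10); WM=4
i=4 t=8 v=6: → [8,10); WM=4
i=5 t=0 v=9: DROP (t<4-0); WM=6; [4,6) fires=4
i=6 t=7 v=7: → [6,8); WM=6
i=7 t=9 v=2: → [8,10); WM=6
i=8 t=9 v=6: → [8,10); WM=7
i=9 t=11 v=2: → [10,12); WM=7
i=10 t=13 v=3: → [12,14); WM=7
i=11 t=8 v=9: → [8,10); WM=11; [6,8) fires=11 [8,10) fires=26
i=12 t=11 v=8: → [10,12); WM=11
i=13 t=13 v=2: → [12,14); WM=11

11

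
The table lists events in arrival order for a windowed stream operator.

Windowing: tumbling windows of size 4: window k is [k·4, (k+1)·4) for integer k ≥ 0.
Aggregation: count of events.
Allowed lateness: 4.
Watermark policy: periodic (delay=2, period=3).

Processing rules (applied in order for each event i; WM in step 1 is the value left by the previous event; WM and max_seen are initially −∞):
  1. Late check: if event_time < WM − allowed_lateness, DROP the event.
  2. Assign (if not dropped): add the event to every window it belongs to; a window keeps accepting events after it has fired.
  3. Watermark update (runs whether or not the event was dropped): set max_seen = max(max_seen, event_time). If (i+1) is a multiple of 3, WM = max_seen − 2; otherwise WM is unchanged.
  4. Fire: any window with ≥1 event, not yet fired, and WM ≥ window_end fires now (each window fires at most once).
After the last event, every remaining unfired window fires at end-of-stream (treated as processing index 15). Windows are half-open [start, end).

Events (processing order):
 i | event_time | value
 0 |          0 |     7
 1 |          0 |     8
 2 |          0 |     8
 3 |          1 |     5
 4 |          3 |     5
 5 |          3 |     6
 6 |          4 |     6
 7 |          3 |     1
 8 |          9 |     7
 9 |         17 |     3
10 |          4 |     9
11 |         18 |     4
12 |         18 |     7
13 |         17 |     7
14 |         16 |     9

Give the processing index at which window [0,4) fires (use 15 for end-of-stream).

8

i=0 t=0 v=7: → [0,4); WM=−∞
i=1 t=0 v=8: → [0,4); WM=−∞
i=2 t=0 v=8: → [0,4); WM=-2
i=3 t=1 v=5: → [0,4); WM=-2
i=4 t=3 v=5: → [0,4); WM=-2
i=5 t=3 v=6: → [0,4); WM=1
i=6 t=4 v=6: → [4,8); WM=1
i=7 t=3 v=1: → [0,4); WM=1
i=8 t=9 v=7: → [8,12); WM=7; [0,4) fires=7
i=9 t=17 v=3: → [16,20); WM=7
i=10 t=4 v=9: → [4,8); WM=7
i=11 t=18 v=4: → [16,20); WM=16; [4,8) fires=2 [8,12) fires=1
i=12 t=18 v=7: → [16,20); WM=16
i=13 t=17 v=7: → [16,20); WM=16
i=14 t=16 v=9: → [16,20); WM=16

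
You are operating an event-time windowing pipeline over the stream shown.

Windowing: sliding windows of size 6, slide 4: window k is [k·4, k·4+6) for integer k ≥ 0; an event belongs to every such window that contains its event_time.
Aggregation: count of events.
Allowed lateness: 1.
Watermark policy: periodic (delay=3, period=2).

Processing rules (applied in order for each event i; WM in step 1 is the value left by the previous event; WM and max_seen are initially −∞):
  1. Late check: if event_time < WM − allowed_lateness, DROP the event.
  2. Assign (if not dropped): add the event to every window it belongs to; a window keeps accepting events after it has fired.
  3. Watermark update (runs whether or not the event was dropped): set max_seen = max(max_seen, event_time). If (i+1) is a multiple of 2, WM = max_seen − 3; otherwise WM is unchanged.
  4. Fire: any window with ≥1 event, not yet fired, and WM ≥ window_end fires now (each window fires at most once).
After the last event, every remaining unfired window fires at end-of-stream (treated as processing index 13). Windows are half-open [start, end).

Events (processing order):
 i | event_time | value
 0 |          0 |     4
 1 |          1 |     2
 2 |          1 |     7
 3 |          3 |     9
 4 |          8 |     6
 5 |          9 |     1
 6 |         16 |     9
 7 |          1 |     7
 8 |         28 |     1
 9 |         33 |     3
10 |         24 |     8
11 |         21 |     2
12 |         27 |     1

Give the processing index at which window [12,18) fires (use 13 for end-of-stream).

i=0 t=0 v=4: → [0,6); WM=−∞
i=1 t=1 v=2: → [0,6); WM=-2
i=2 t=1 v=7: → [0,6); WM=-2
i=3 t=3 v=9: → [0,6); WM=0
i=4 t=8 v=6: → [8,14),[4,10); WM=0
i=5 t=9 v=1: → [8,14),[4,10); WM=6; [0,6) fires=4
i=6 t=16 v=9: → [16,22),[12,18); WM=6
i=7 t=1 v=7: DROP (t<6-1); WM=13; [4,10) fires=2
i=8 t=28 v=1: → [28,34),[24,30); WM=13
i=9 t=33 v=3: → [32,38),[28,34); WM=30; [8,14) fires=2 [12,18) fires=1 [16,22) fires=1 [24,30) fires=1
i=10 t=24 v=8: DROP (t<30-1); WM=30
i=11 t=21 v=2: DROP (t<30-1); WM=30
i=12 t=27 v=1: DROP (t<30-1); WM=30

9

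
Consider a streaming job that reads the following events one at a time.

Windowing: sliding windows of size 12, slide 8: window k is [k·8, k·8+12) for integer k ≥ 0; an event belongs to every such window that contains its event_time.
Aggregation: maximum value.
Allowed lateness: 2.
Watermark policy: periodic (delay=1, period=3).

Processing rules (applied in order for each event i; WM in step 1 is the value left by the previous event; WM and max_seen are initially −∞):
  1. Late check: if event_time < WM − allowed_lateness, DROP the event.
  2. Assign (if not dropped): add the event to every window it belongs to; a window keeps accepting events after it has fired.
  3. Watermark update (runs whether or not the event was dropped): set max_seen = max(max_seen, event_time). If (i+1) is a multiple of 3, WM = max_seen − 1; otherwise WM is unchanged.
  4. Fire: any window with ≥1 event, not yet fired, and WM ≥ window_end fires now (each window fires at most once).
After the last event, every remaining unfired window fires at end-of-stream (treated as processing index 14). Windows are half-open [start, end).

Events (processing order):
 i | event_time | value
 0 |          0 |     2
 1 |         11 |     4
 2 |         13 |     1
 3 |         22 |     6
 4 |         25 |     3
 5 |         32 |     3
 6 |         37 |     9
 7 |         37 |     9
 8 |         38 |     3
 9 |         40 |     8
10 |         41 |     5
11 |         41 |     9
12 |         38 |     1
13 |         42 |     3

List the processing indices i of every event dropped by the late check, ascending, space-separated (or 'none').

i=0 t=0 v=2: → [0,12); WM=−∞
i=1 t=11 v=4: → [8,20),[0,12); WM=−∞
i=2 t=13 v=1: → [8,20); WM=12; [0,12) fires=4
i=3 t=22 v=6: → [16,28); WM=12
i=4 t=25 v=3: → [24,36),[16,28); WM=12
i=5 t=32 v=3: → [32,44),[24,36); WM=31; [8,20) fires=4 [16,28) fires=6
i=6 t=37 v=9: → [32,44); WM=31
i=7 t=37 v=9: → [32,44); WM=31
i=8 t=38 v=3: → [32,44); WM=37; [24,36) fires=3
i=9 t=40 v=8: → [40,52),[32,44); WM=37
i=10 t=41 v=5: → [40,52),[32,44); WM=37
i=11 t=41 v=9: → [40,52),[32,44); WM=40
i=12 t=38 v=1: → [32,44); WM=40
i=13 t=42 v=3: → [40,52),[32,44); WM=40

none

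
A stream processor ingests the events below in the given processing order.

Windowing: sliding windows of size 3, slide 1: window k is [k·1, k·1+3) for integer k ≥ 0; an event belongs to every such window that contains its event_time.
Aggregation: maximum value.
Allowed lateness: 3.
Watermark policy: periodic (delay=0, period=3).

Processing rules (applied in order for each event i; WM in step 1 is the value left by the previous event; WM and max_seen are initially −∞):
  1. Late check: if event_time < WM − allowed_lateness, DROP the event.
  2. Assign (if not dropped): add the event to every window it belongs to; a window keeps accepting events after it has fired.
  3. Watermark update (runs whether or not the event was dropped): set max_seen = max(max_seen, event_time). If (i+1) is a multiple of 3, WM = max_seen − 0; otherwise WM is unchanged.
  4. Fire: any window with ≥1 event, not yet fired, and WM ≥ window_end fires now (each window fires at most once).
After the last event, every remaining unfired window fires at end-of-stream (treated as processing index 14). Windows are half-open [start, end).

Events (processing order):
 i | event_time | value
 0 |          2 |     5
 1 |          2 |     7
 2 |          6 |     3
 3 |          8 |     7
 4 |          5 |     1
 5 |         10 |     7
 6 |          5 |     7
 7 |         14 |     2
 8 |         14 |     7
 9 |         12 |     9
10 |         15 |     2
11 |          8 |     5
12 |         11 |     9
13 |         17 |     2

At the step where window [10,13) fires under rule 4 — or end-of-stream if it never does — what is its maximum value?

i=0 t=2 v=5: → [2,5),[1,4),[0,3); WM=−∞
i=1 t=2 v=7: → [2,5),[1,4),[0,3); WM=−∞
i=2 t=6 v=3: → [6,9),[5,8),[4,7); WM=6; [0,3) fires=7 [1,4) fires=7 [2,5) fires=7
i=3 t=8 v=7: → [8,11),[7,10),[6,9); WM=6
i=4 t=5 v=1: → [5,8),[4,7),[3,6); WM=6; [3,6) fires=1
i=5 t=10 v=7: → [10,13),[9,12),[8,11); WM=10; [4,7) fires=3 [5,8) fires=3 [6,9) fires=7 [7,10) fires=7
i=6 t=5 v=7: DROP (t<10-3); WM=10
i=7 t=14 v=2: → [14,17),[13,16),[12,15); WM=10
i=8 t=14 v=7: → [14,17),[13,16),[12,15); WM=14; [8,11) fires=7 [9,12) fires=7 [10,13) fires=7
i=9 t=12 v=9: → [12,15),[11,14),[10,13); WM=14; [11,14) fires=9
i=10 t=15 v=2: → [15,18),[14,17),[13,16); WM=14
i=11 t=8 v=5: DROP (t<14-3); WM=15; [12,15) fires=9
i=12 t=11 v=9: DROP (t<15-3); WM=15
i=13 t=17 v=2: → [17,20),[16,19),[15,18); WM=15

7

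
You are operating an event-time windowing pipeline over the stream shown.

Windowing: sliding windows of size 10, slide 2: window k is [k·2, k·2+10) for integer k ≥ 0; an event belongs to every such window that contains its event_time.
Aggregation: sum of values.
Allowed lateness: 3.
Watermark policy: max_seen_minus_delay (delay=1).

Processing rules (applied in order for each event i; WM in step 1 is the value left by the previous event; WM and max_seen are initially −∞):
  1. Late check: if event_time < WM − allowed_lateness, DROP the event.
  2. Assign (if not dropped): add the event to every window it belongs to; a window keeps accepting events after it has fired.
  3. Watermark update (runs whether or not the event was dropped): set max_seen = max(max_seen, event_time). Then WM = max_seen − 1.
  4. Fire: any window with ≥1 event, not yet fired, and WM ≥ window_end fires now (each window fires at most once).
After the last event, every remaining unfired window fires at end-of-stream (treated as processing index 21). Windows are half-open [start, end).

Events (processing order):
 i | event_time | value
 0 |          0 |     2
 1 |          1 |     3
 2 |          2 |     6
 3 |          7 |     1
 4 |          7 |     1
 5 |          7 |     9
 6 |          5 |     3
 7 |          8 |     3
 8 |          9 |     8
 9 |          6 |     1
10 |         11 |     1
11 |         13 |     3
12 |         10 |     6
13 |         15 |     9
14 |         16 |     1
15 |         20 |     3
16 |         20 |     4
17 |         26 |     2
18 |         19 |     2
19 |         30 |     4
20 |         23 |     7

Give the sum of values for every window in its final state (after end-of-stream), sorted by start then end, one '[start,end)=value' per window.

[0,10)=37 [2,12)=39 [4,14)=36 [6,16)=42 [8,18)=31 [10,20)=20 [12,22)=20 [14,24)=17 [16,26)=8 [18,28)=9 [20,30)=9 [22,32)=6 [24,34)=6 [26,36)=6 [28,38)=4 [30,40)=4

i=0 t=0 v=2: → [0,10); WM=-1
i=1 t=1 v=3: → [0,10); WM=0
i=2 t=2 v=6: → [2,12),[0,10); WM=1
i=3 t=7 v=1: → [6,16),[4,14),[2,12),[0,10); WM=6
i=4 t=7 v=1: → [6,16),[4,14),[2,12),[0,10); WM=6
i=5 t=7 v=9: → [6,16),[4,14),[2,12),[0,10); WM=6
i=6 t=5 v=3: → [4,14),[2,12),[0,10); WM=6
i=7 t=8 v=3: → [8,18),[6,16),[4,14),[2,12),[0,10); WM=7
i=8 t=9 v=8: → [8,18),[6,16),[4,14),[2,12),[0,10); WM=8
i=9 t=6 v=1: → [6,16),[4,14),[2,12),[0,10); WM=8
i=10 t=11 v=1: → [10,20),[8,18),[6,16),[4,14),[2,12); WM=10; [0,10) fires=37
i=11 t=13 v=3: → [12,22),[10,20),[8,18),[6,16),[4,14); WM=12; [2,12) fires=33
i=12 t=10 v=6: → [10,20),[8,18),[6,16),[4,14),[2,12); WM=12
i=13 t=15 v=9: → [14,24),[12,22),[10,20),[8,18),[6,16); WM=14; [4,14) fires=36
i=14 t=16 v=1: → [16,26),[14,24),[12,22),[10,20),[8,18); WM=15
i=15 t=20 v=3: → [20,30),[18,28),[16,26),[14,24),[12,22); WM=19; [6,16) fires=42 [8,18) fires=31
i=16 t=20 v=4: → [20,30),[18,28),[16,26),[14,24),[12,22); WM=19
i=17 t=26 v=2: → [26,36),[24,34),[22,32),[20,30),[18,28); WM=25; [10,20) fires=20 [12,22) fires=20 [14,24) fires=17
i=18 t=19 v=2: DROP (t<25-3); WM=25
i=19 t=30 v=4: → [30,40),[28,38),[26,36),[24,34),[22,32); WM=29; [16,26) fires=8 [18,28) fires=9
i=20 t=23 v=7: DROP (t<29-3); WM=29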